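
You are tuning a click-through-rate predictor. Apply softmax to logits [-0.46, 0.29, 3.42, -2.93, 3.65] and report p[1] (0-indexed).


Exponentials: e^-0.46=0.6313, e^0.29=1.3364, e^3.42=30.5694, e^-2.93=0.0534, e^3.65=38.4747
Sum = 71.0652
Softmax = [0.0089, 0.0188, 0.4302, 0.0008, 0.5414]
p[1] = 1.3364/71.0652 = 0.0188

0.0188


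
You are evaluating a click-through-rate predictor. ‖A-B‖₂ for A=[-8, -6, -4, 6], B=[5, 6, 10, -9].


d = √((-8-5)² + (-6-6)² + (-4-10)² + (6+ 9)²)
  = √(169 + 144 + 196 + 225)
  = √734 = 27.0924

27.0924


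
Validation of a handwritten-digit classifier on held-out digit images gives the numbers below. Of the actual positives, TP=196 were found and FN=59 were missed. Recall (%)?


Recall = TP/(TP+FN)
= 196/(196+59)
= 196/255 = 76.86%

76.86%


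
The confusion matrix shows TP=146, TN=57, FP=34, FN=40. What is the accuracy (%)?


Accuracy = (TP+TN)/(TP+TN+FP+FN)
= (146+57)/(277)
= 203/277 = 73.29%

73.29%


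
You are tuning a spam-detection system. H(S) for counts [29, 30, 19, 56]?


Probabilities: [29/134, 30/134, 19/134, 56/134] ≈ [0.2164, 0.2239, 0.1418, 0.4179]
H = -((29/134)·log₂(29/134) + (30/134)·log₂(30/134) + (19/134)·log₂(19/134) + (56/134)·log₂(56/134))
  = 1.8869 bits

1.8869 bits


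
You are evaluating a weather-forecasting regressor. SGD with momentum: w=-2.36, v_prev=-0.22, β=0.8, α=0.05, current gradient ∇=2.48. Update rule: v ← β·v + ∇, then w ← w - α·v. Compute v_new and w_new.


v_new = 0.8·-0.22 + 2.48 = -0.176 + 2.48 = 2.304
w_new = -2.36 - 0.05·2.304 = -2.36 - 0.1152 = -2.4752

v_new=2.304, w_new=-2.4752


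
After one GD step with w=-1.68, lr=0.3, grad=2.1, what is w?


w_new = w - α·∇
= -1.68 - 0.3·2.1
= -1.68 - 0.63
= -2.31

-2.31


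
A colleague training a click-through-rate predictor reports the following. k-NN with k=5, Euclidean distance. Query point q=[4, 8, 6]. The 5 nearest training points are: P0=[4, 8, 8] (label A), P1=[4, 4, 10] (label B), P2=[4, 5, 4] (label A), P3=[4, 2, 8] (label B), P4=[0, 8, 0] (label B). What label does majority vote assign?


d(q,P0) = 2.0  (label A)
d(q,P1) = 5.6569  (label B)
d(q,P2) = 3.6056  (label A)
d(q,P3) = 6.3246  (label B)
d(q,P4) = 7.2111  (label B)
Votes: A=2, B=3
Majority → B

B


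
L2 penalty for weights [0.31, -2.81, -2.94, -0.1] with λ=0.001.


‖w‖₂² = (0.31)² + (-2.81)² + (-2.94)² + (-0.1)²
     = 0.0961 + 7.8961 + 8.6436 + 0.01
     = 16.6458
λ·‖w‖₂² = 0.001·16.6458 = 0.016646

0.016646


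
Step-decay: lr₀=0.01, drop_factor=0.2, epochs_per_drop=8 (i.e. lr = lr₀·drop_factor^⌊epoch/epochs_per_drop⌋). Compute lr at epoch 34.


n_drops = ⌊34/8⌋ = 4
lr = 0.01·0.2^4 = 0.01·0.0016 = 0.000016

0.000016


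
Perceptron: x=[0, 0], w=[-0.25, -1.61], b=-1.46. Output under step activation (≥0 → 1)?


z = (0)·(-0.25) + (0)·(-1.61) - 1.46
  = -1.46
step(z) = 0 (z<0)

0


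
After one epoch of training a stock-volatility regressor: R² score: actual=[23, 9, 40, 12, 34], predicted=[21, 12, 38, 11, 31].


ȳ = 23.6
SS_res = Σ(y-ŷ)² = 27
SS_tot = Σ(y-ȳ)² = 725.2
R² = 1 - SS_res/SS_tot = 1 - 0.0372 = 0.9628

0.9628


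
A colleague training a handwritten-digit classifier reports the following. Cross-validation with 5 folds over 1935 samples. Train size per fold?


Fold size = 1935/5 = 387
Training per fold = 1935 - 387 = 1548

1548


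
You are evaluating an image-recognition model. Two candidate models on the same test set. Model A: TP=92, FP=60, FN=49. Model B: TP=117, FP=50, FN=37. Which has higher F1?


Model A: P=92/152=0.6053, R=92/141=0.6525, F1=2PR/(P+R)=2TP/(2TP+FP+FN)=184/293=0.628
Model B: P=117/167=0.7006, R=117/154=0.7597, F1=2PR/(P+R)=2TP/(2TP+FP+FN)=234/321=0.729
0.628 < 0.729 → Model B

Model B


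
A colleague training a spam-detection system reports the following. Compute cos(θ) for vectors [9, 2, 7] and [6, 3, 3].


A·B = 9·6 + 2·3 + 7·3 = 81
‖A‖ = √134 = 11.5758, ‖B‖ = √54 = 7.3485
cos = 81/(√134·√54) = 81/√7236 = 0.9522

0.9522


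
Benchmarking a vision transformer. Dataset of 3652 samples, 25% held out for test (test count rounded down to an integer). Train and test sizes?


Test = ⌊3652·25/100⌋ = 913
Train = 3652 - 913 = 2739

Train: 2739, Test: 913


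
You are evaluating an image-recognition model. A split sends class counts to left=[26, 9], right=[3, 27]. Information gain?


Parent = [29, 36], H_parent = 0.9916
H_left = 0.8224 (n=35), H_right = 0.469 (n=30)
H_children = (35/65)·0.8224 + (30/65)·0.469 = 0.6593
IG = 0.9916 - 0.6593 = 0.3323

0.3323


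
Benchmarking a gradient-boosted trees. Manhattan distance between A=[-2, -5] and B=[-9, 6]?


d = |-2+ 9| + |-5-6|
  = 7 + 11
  = 18

18


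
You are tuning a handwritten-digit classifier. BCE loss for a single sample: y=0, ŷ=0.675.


BCE = -[y·ln(p) + (1-y)·ln(1-p)]
= -0 - 1·ln(1-0.675)
= -ln(0.325) = 1.1239

1.1239


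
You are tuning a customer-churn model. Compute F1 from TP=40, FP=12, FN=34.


Precision = 40/52 = 0.7692
Recall = 40/74 = 0.5405
F1 = 2·P·R/(P+R) = 2·TP/(2·TP+FP+FN) = 80/(80+12+34) = 80/126 = 0.6349

0.6349


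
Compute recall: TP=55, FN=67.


Recall = TP/(TP+FN)
= 55/(55+67)
= 55/122 = 45.08%

45.08%


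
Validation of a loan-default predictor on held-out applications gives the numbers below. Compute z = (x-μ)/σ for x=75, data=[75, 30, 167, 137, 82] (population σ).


μ = 98.2, σ = 48.3545
z = (75 - 98.2)/48.3545 = -0.4798

-0.4798


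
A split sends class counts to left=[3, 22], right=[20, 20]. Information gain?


Parent = [23, 42], H_parent = 0.9375
H_left = 0.5294 (n=25), H_right = 1 (n=40)
H_children = (25/65)·0.5294 + (40/65)·1 = 0.819
IG = 0.9375 - 0.819 = 0.1185

0.1185


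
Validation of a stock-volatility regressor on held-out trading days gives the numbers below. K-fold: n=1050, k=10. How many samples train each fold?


Fold size = 1050/10 = 105
Training per fold = 1050 - 105 = 945

945


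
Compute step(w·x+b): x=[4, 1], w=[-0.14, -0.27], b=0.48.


z = (4)·(-0.14) + (1)·(-0.27) + 0.48
  = -0.35
step(z) = 0 (z<0)

0


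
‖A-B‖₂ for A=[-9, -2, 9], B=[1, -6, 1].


d = √((-9-1)² + (-2+ 6)² + (9-1)²)
  = √(100 + 16 + 64)
  = √180 = 13.4164

13.4164


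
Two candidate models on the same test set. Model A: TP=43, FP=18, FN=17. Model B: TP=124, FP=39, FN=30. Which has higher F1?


Model A: P=43/61=0.7049, R=43/60=0.7167, F1=2PR/(P+R)=2TP/(2TP+FP+FN)=86/121=0.7107
Model B: P=124/163=0.7607, R=124/154=0.8052, F1=2PR/(P+R)=2TP/(2TP+FP+FN)=248/317=0.7823
0.7107 < 0.7823 → Model B

Model B


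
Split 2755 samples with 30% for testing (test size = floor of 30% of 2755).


Test = ⌊2755·30/100⌋ = 826
Train = 2755 - 826 = 1929

Train: 1929, Test: 826


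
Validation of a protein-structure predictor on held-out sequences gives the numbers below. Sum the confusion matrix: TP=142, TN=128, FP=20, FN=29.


Total = TP + TN + FP + FN
= 142 + 128 + 20 + 29
= 319
(Predicted positive: 162, predicted negative: 157)

319


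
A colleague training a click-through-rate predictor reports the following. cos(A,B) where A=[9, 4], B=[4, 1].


A·B = 9·4 + 4·1 = 40
‖A‖ = √97 = 9.8489, ‖B‖ = √17 = 4.1231
cos = 40/(√97·√17) = 40/√1649 = 0.985

0.985


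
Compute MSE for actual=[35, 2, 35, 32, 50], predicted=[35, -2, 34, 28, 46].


Squared errors: (35-35)²=0, (2+ 2)²=16, (35-34)²=1, (32-28)²=16, (50-46)²=16
Sum = 49
MSE = 49/5 = 49/5

49/5


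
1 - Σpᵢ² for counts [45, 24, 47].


Probabilities: [45/116, 24/116, 47/116] ≈ [0.3879, 0.2069, 0.4052]
Σpᵢ² = (2025 + 576 + 2209)/116² = 4810/13456
Gini = 1 - Σpᵢ² = 1 - 4810/13456 = 0.6425

0.6425


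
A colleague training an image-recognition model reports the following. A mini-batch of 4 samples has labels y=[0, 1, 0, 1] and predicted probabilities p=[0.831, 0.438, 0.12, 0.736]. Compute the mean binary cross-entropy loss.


L[0] = -ln(1-0.831) = -ln(0.169) = 1.7779
L[1] = -ln(0.438) = 0.8255
L[2] = -ln(1-0.12) = -ln(0.88) = 0.1278
L[3] = -ln(0.736) = 0.3065
mean = (1.7779 + 0.8255 + 0.1278 + 0.3065)/4 = 0.7594

0.7594


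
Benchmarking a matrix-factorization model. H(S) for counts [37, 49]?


Probabilities: [37/86, 49/86] ≈ [0.4302, 0.5698]
H = -((37/86)·log₂(37/86) + (49/86)·log₂(49/86))
  = 0.9859 bits

0.9859 bits


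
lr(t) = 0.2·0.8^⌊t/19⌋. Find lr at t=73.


n_drops = ⌊73/19⌋ = 3
lr = 0.2·0.8^3 = 0.2·0.512 = 0.1024

0.1024


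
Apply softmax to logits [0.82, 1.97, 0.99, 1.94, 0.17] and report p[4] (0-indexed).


Exponentials: e^0.82=2.2705, e^1.97=7.1707, e^0.99=2.6912, e^1.94=6.9588, e^0.17=1.1853
Sum = 20.2765
Softmax = [0.112, 0.3536, 0.1327, 0.3432, 0.0585]
p[4] = 1.1853/20.2765 = 0.0585

0.0585


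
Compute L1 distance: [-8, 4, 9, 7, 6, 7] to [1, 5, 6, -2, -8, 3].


d = |-8-1| + |4-5| + |9-6| + |7+ 2| + |6+ 8| + |7-3|
  = 9 + 1 + 3 + 9 + 14 + 4
  = 40

40


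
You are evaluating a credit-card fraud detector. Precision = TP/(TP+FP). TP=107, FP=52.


Precision = TP/(TP+FP)
= 107/(107+52)
= 107/159 = 67.3%

67.3%


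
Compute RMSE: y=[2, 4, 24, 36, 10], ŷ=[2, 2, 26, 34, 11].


MSE = 13/5 = 2.6
RMSE = √(13/5) = 1.6125

1.6125


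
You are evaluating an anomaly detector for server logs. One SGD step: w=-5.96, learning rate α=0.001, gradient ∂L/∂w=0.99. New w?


w_new = w - α·∇
= -5.96 - 0.001·0.99
= -5.96 - 0.00099
= -5.96099

-5.96099


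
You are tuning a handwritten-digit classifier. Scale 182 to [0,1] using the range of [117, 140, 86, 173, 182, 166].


min=86, max=182
(182-86)/(182-86) = 96/96 = 1.0

1.0


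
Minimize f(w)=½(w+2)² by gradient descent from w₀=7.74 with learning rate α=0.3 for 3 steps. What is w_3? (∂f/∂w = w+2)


step 1: grad = 7.74+2 = 9.74; w = 7.74 - 0.3·(9.74) = 4.818
step 2: grad = 4.818+2 = 6.818; w = 4.818 - 0.3·(6.818) = 2.7726
step 3: grad = 2.7726+2 = 4.7726; w = 2.7726 - 0.3·(4.7726) = 1.34082

1.34082


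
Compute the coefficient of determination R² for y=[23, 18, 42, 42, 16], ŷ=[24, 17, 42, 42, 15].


ȳ = 28.2
SS_res = Σ(y-ŷ)² = 3
SS_tot = Σ(y-ȳ)² = 660.8
R² = 1 - SS_res/SS_tot = 1 - 0.0045 = 0.9955

0.9955


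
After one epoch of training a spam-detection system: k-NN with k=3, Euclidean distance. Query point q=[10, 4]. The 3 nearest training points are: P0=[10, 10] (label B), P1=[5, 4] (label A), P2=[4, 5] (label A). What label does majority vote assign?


d(q,P0) = 6.0  (label B)
d(q,P1) = 5.0  (label A)
d(q,P2) = 6.0828  (label A)
Votes: A=2, B=1
Majority → A

A


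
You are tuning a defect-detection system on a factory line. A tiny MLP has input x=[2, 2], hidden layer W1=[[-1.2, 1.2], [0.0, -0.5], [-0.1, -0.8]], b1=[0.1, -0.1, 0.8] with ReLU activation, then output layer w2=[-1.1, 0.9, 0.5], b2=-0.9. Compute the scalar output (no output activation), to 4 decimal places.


z1[0] = (-1.2)·(2) + (1.2)·(2) + 0.1 = 0.1
z1[1] = (0.0)·(2) + (-0.5)·(2) - 0.1 = -1.1
z1[2] = (-0.1)·(2) + (-0.8)·(2) + 0.8 = -1.0
h = ReLU(z1) = [0.1, 0.0, 0.0]
output = (-1.1)·(0.1) + (0.9)·(0.0) + (0.5)·(0.0) - 0.9 = -1.01

-1.01


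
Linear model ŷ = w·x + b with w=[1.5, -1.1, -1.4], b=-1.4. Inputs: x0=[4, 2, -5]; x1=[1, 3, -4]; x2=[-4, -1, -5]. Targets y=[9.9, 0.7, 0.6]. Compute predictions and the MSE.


ŷ0 = (1.5)·(4) + (-1.1)·(2) + (-1.4)·(-5) - 1.4 = 9.4
ŷ1 = (1.5)·(1) + (-1.1)·(3) + (-1.4)·(-4) - 1.4 = 2.4
ŷ2 = (1.5)·(-4) + (-1.1)·(-1) + (-1.4)·(-5) - 1.4 = 0.7
errors² = [0.25, 2.89, 0.01]
MSE = 3.1500/3 = 1.05

1.05


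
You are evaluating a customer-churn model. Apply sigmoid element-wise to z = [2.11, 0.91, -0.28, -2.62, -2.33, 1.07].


σ(2.11) = 1/(1+e^-2.11) = 0.8919
σ(0.91) = 1/(1+e^-0.91) = 0.713
σ(-0.28) = 1/(1+e^0.28) = 0.4305
σ(-2.62) = 1/(1+e^2.62) = 0.0679
σ(-2.33) = 1/(1+e^2.33) = 0.0887
σ(1.07) = 1/(1+e^-1.07) = 0.7446
result = [0.8919, 0.713, 0.4305, 0.0679, 0.0887, 0.7446]

[0.8919, 0.713, 0.4305, 0.0679, 0.0887, 0.7446]


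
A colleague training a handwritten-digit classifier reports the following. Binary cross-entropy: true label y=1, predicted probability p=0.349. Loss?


BCE = -[y·ln(p) + (1-y)·ln(1-p)]
= -1·ln(0.349) - 0
= -ln(0.349) = 1.0527

1.0527


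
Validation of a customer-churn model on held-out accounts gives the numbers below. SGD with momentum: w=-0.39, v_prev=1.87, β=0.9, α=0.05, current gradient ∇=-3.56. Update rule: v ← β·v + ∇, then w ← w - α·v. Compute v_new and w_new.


v_new = 0.9·1.87 - 3.56 = 1.683 - 3.56 = -1.877
w_new = -0.39 - 0.05·-1.877 = -0.39 + 0.09385 = -0.29615

v_new=-1.877, w_new=-0.29615


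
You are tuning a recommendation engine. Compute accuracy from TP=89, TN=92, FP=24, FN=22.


Accuracy = (TP+TN)/(TP+TN+FP+FN)
= (89+92)/(227)
= 181/227 = 79.74%

79.74%


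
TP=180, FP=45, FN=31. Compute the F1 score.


Precision = 180/225 = 0.8
Recall = 180/211 = 0.8531
F1 = 2·P·R/(P+R) = 2·TP/(2·TP+FP+FN) = 360/(360+45+31) = 360/436 = 0.8257

0.8257


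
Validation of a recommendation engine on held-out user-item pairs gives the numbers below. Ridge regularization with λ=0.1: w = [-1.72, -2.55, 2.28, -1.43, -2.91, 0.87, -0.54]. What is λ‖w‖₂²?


‖w‖₂² = (-1.72)² + (-2.55)² + (2.28)² + (-1.43)² + (-2.91)² + (0.87)² + (-0.54)²
     = 2.9584 + 6.5025 + 5.1984 + 2.0449 + 8.4681 + 0.7569 + 0.2916
     = 26.2208
λ·‖w‖₂² = 0.1·26.2208 = 2.62208

2.62208


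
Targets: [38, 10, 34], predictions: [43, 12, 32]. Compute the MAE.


Absolute errors: |38-43|=5, |10-12|=2, |34-32|=2
Sum = 9
MAE = 9/3 = 3

3


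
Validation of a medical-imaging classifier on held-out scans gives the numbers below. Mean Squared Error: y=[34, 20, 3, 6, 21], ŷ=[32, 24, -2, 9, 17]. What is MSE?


Squared errors: (34-32)²=4, (20-24)²=16, (3+ 2)²=25, (6-9)²=9, (21-17)²=16
Sum = 70
MSE = 70/5 = 14

14


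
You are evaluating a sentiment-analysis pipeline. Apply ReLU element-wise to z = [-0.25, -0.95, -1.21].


ReLU(-0.25) = max(0, -0.25) = 0.0
ReLU(-0.95) = max(0, -0.95) = 0.0
ReLU(-1.21) = max(0, -1.21) = 0.0
result = [0.0, 0.0, 0.0]

[0.0, 0.0, 0.0]


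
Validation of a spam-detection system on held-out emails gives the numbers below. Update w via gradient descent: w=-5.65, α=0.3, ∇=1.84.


w_new = w - α·∇
= -5.65 - 0.3·1.84
= -5.65 - 0.552
= -6.202

-6.202


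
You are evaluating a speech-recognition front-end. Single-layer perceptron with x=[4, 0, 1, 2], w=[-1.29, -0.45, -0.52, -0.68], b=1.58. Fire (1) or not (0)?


z = (4)·(-1.29) + (0)·(-0.45) + (1)·(-0.52) + (2)·(-0.68) + 1.58
  = -5.46
step(z) = 0 (z<0)

0


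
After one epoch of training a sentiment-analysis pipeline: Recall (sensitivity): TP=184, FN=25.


Recall = TP/(TP+FN)
= 184/(184+25)
= 184/209 = 88.04%

88.04%


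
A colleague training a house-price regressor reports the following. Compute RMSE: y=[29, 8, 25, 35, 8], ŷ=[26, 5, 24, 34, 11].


MSE = 29/5 = 5.8
RMSE = √(29/5) = 2.4083

2.4083


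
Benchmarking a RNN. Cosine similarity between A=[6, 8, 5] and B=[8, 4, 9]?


A·B = 6·8 + 8·4 + 5·9 = 125
‖A‖ = √125 = 11.1803, ‖B‖ = √161 = 12.6886
cos = 125/(√125·√161) = 125/√20125 = 0.8811

0.8811


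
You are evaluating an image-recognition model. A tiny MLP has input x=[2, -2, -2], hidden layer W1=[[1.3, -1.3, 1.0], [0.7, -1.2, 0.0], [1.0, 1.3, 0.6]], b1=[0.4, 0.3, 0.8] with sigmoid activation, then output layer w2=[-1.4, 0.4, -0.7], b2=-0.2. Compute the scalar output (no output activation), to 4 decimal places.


z1[0] = (1.3)·(2) + (-1.3)·(-2) + (1.0)·(-2) + 0.4 = 3.6
z1[1] = (0.7)·(2) + (-1.2)·(-2) + (0.0)·(-2) + 0.3 = 4.1
z1[2] = (1.0)·(2) + (1.3)·(-2) + (0.6)·(-2) + 0.8 = -1.0
h = sigmoid(z1) = [0.9734, 0.9837, 0.2689]
output = (-1.4)·(0.9734) + (0.4)·(0.9837) + (-0.7)·(0.2689) - 0.2 = -1.3575

-1.3575


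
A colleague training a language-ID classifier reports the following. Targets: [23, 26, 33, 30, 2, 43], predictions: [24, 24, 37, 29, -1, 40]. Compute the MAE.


Absolute errors: |23-24|=1, |26-24|=2, |33-37|=4, |30-29|=1, |2+ 1|=3, |43-40|=3
Sum = 14
MAE = 14/6 = 7/3

7/3


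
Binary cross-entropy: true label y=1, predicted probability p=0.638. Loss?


BCE = -[y·ln(p) + (1-y)·ln(1-p)]
= -1·ln(0.638) - 0
= -ln(0.638) = 0.4494

0.4494


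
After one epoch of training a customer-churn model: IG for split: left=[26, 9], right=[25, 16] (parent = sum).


Parent = [51, 25], H_parent = 0.9138
H_left = 0.8224 (n=35), H_right = 0.965 (n=41)
H_children = (35/76)·0.8224 + (41/76)·0.965 = 0.8993
IG = 0.9138 - 0.8993 = 0.0145

0.0145


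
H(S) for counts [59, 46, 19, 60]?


Probabilities: [59/184, 46/184, 19/184, 60/184] ≈ [0.3207, 0.25, 0.1033, 0.3261]
H = -((59/184)·log₂(59/184) + (46/184)·log₂(46/184) + (19/184)·log₂(19/184) + (60/184)·log₂(60/184))
  = 1.8916 bits

1.8916 bits


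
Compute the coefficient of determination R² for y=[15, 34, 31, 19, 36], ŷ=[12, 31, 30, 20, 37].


ȳ = 27
SS_res = Σ(y-ŷ)² = 21
SS_tot = Σ(y-ȳ)² = 354
R² = 1 - SS_res/SS_tot = 1 - 0.0593 = 0.9407

0.9407


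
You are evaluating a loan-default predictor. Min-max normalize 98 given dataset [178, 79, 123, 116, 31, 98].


min=31, max=178
(98-31)/(178-31) = 67/147 = 0.4558

0.4558


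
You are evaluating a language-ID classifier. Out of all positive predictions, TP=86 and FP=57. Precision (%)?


Precision = TP/(TP+FP)
= 86/(86+57)
= 86/143 = 60.14%

60.14%


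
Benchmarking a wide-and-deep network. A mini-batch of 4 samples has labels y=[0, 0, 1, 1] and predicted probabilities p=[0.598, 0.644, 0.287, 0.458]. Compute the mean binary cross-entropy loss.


L[0] = -ln(1-0.598) = -ln(0.402) = 0.9113
L[1] = -ln(1-0.644) = -ln(0.356) = 1.0328
L[2] = -ln(0.287) = 1.2483
L[3] = -ln(0.458) = 0.7809
mean = (0.9113 + 1.0328 + 1.2483 + 0.7809)/4 = 0.9933

0.9933


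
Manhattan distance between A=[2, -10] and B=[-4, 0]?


d = |2+ 4| + |-10-0|
  = 6 + 10
  = 16

16


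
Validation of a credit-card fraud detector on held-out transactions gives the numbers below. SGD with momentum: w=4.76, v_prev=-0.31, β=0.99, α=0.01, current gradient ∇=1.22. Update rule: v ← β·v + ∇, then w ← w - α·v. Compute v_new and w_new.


v_new = 0.99·-0.31 + 1.22 = -0.3069 + 1.22 = 0.9131
w_new = 4.76 - 0.01·0.9131 = 4.76 - 0.009131 = 4.750869

v_new=0.9131, w_new=4.750869


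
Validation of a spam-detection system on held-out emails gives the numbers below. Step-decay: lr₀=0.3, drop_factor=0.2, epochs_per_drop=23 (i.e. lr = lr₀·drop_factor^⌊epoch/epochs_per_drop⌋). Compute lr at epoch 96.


n_drops = ⌊96/23⌋ = 4
lr = 0.3·0.2^4 = 0.3·0.0016 = 0.00048

0.00048


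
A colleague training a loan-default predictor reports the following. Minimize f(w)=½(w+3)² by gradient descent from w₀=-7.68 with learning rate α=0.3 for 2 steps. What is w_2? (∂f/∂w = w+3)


step 1: grad = -7.68+3 = -4.68; w = -7.68 - 0.3·(-4.68) = -6.276
step 2: grad = -6.276+3 = -3.276; w = -6.276 - 0.3·(-3.276) = -5.2932

-5.2932


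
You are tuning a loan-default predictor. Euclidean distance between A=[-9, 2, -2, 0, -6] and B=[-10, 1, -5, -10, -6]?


d = √((-9+ 10)² + (2-1)² + (-2+ 5)² + (0+ 10)² + (-6+ 6)²)
  = √(1 + 1 + 9 + 100 + 0)
  = √111 = 10.5357

10.5357


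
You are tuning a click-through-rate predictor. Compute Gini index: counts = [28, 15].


Probabilities: [28/43, 15/43] ≈ [0.6512, 0.3488]
Σpᵢ² = (784 + 225)/43² = 1009/1849
Gini = 1 - Σpᵢ² = 1 - 1009/1849 = 0.4543

0.4543


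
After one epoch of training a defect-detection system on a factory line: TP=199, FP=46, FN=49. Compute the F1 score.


Precision = 199/245 = 0.8122
Recall = 199/248 = 0.8024
F1 = 2·P·R/(P+R) = 2·TP/(2·TP+FP+FN) = 398/(398+46+49) = 398/493 = 0.8073

0.8073


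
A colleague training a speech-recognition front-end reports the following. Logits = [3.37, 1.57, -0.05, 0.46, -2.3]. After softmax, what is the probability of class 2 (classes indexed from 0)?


Exponentials: e^3.37=29.0785, e^1.57=4.8066, e^-0.05=0.9512, e^0.46=1.5841, e^-2.3=0.1003
Sum = 36.5207
Softmax = [0.7962, 0.1316, 0.026, 0.0434, 0.0027]
p[2] = 0.9512/36.5207 = 0.026

0.026


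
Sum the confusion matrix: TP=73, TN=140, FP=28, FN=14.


Total = TP + TN + FP + FN
= 73 + 140 + 28 + 14
= 255
(Predicted positive: 101, predicted negative: 154)

255


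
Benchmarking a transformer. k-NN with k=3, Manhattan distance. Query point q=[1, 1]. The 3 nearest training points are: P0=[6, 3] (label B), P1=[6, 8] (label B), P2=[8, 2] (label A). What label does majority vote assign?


d(q,P0) = 7  (label B)
d(q,P1) = 12  (label B)
d(q,P2) = 8  (label A)
Votes: A=1, B=2
Majority → B

B


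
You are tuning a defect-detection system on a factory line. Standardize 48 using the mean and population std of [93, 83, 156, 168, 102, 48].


μ = 108.3333, σ = 41.612
z = (48 - 108.3333)/41.612 = -1.4499

-1.4499


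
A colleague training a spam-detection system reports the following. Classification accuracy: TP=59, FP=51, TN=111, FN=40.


Accuracy = (TP+TN)/(TP+TN+FP+FN)
= (59+111)/(261)
= 170/261 = 65.13%

65.13%


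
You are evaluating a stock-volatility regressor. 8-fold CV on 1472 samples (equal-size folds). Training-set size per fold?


Fold size = 1472/8 = 184
Training per fold = 1472 - 184 = 1288

1288


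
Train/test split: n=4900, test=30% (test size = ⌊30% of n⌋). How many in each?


Test = ⌊4900·30/100⌋ = 1470
Train = 4900 - 1470 = 3430

Train: 3430, Test: 1470


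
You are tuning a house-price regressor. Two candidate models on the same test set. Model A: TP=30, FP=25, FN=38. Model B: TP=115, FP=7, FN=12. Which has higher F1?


Model A: P=30/55=0.5455, R=30/68=0.4412, F1=2PR/(P+R)=2TP/(2TP+FP+FN)=60/123=0.4878
Model B: P=115/122=0.9426, R=115/127=0.9055, F1=2PR/(P+R)=2TP/(2TP+FP+FN)=230/249=0.9237
0.4878 < 0.9237 → Model B

Model B


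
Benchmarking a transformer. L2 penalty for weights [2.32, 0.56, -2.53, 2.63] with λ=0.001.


‖w‖₂² = (2.32)² + (0.56)² + (-2.53)² + (2.63)²
     = 5.3824 + 0.3136 + 6.4009 + 6.9169
     = 19.0138
λ·‖w‖₂² = 0.001·19.0138 = 0.019014

0.019014


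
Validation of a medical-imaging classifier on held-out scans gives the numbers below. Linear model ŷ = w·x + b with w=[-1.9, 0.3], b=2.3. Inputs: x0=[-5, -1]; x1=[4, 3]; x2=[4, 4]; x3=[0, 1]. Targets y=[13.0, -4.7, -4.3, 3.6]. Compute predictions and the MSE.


ŷ0 = (-1.9)·(-5) + (0.3)·(-1) + 2.3 = 11.5
ŷ1 = (-1.9)·(4) + (0.3)·(3) + 2.3 = -4.4
ŷ2 = (-1.9)·(4) + (0.3)·(4) + 2.3 = -4.1
ŷ3 = (-1.9)·(0) + (0.3)·(1) + 2.3 = 2.6
errors² = [2.25, 0.09, 0.04, 1.0]
MSE = 3.3800/4 = 0.845

0.845


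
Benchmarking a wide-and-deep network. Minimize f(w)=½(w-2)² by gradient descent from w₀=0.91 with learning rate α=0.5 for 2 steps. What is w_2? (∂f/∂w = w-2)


step 1: grad = 0.91-2 = -1.09; w = 0.91 - 0.5·(-1.09) = 1.455
step 2: grad = 1.455-2 = -0.545; w = 1.455 - 0.5·(-0.545) = 1.7275

1.7275


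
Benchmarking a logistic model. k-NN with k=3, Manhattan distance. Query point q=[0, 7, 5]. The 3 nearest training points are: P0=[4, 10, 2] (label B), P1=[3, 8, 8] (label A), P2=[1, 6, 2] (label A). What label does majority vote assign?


d(q,P0) = 10  (label B)
d(q,P1) = 7  (label A)
d(q,P2) = 5  (label A)
Votes: A=2, B=1
Majority → A

A


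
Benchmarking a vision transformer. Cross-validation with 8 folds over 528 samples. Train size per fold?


Fold size = 528/8 = 66
Training per fold = 528 - 66 = 462

462


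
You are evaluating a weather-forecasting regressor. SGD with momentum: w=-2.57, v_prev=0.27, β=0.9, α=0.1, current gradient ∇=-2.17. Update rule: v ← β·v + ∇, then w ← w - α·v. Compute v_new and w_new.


v_new = 0.9·0.27 - 2.17 = 0.243 - 2.17 = -1.927
w_new = -2.57 - 0.1·-1.927 = -2.57 + 0.1927 = -2.3773

v_new=-1.927, w_new=-2.3773


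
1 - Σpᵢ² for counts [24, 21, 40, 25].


Probabilities: [24/110, 21/110, 40/110, 25/110] ≈ [0.2182, 0.1909, 0.3636, 0.2273]
Σpᵢ² = (576 + 441 + 1600 + 625)/110² = 3242/12100
Gini = 1 - Σpᵢ² = 1 - 3242/12100 = 0.7321

0.7321


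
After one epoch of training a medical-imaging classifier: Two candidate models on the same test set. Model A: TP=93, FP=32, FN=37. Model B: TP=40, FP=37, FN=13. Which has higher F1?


Model A: P=93/125=0.744, R=93/130=0.7154, F1=2PR/(P+R)=2TP/(2TP+FP+FN)=186/255=0.7294
Model B: P=40/77=0.5195, R=40/53=0.7547, F1=2PR/(P+R)=2TP/(2TP+FP+FN)=80/130=0.6154
0.7294 > 0.6154 → Model A

Model A


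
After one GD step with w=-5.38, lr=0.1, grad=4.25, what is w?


w_new = w - α·∇
= -5.38 - 0.1·4.25
= -5.38 - 0.425
= -5.805

-5.805


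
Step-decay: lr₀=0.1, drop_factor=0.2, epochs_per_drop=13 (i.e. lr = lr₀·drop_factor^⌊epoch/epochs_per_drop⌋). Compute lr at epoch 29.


n_drops = ⌊29/13⌋ = 2
lr = 0.1·0.2^2 = 0.1·0.04 = 0.004

0.004


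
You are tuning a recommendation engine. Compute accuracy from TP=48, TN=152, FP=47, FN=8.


Accuracy = (TP+TN)/(TP+TN+FP+FN)
= (48+152)/(255)
= 200/255 = 78.43%

78.43%


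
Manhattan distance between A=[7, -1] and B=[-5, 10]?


d = |7+ 5| + |-1-10|
  = 12 + 11
  = 23

23


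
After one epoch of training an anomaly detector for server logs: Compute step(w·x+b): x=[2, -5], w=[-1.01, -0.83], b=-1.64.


z = (2)·(-1.01) + (-5)·(-0.83) - 1.64
  = 0.49
step(z) = 1 (z≥0)

1


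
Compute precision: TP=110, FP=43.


Precision = TP/(TP+FP)
= 110/(110+43)
= 110/153 = 71.9%

71.9%


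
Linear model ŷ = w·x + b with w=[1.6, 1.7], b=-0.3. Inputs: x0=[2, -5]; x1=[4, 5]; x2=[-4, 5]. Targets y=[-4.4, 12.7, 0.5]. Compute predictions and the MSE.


ŷ0 = (1.6)·(2) + (1.7)·(-5) - 0.3 = -5.6
ŷ1 = (1.6)·(4) + (1.7)·(5) - 0.3 = 14.6
ŷ2 = (1.6)·(-4) + (1.7)·(5) - 0.3 = 1.8
errors² = [1.44, 3.61, 1.69]
MSE = 6.7400/3 = 2.2467

2.2467


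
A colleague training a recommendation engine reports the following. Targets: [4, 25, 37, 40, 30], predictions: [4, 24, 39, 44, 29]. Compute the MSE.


Squared errors: (4-4)²=0, (25-24)²=1, (37-39)²=4, (40-44)²=16, (30-29)²=1
Sum = 22
MSE = 22/5 = 22/5

22/5


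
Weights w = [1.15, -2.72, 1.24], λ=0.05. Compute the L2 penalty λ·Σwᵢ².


‖w‖₂² = (1.15)² + (-2.72)² + (1.24)²
     = 1.3225 + 7.3984 + 1.5376
     = 10.2585
λ·‖w‖₂² = 0.05·10.2585 = 0.512925

0.512925


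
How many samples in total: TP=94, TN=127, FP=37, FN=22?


Total = TP + TN + FP + FN
= 94 + 127 + 37 + 22
= 280
(Predicted positive: 131, predicted negative: 149)

280


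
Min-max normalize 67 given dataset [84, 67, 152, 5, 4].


min=4, max=152
(67-4)/(152-4) = 63/148 = 0.4257

0.4257


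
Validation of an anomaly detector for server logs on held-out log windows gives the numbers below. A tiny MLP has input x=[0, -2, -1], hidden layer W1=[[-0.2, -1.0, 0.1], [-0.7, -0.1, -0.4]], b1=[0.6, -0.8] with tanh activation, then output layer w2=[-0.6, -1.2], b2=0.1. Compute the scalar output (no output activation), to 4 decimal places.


z1[0] = (-0.2)·(0) + (-1.0)·(-2) + (0.1)·(-1) + 0.6 = 2.5
z1[1] = (-0.7)·(0) + (-0.1)·(-2) + (-0.4)·(-1) - 0.8 = -0.2
h = tanh(z1) = [0.9866, -0.1974]
output = (-0.6)·(0.9866) + (-1.2)·(-0.1974) + 0.1 = -0.2551

-0.2551


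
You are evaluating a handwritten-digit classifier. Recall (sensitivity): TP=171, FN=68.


Recall = TP/(TP+FN)
= 171/(171+68)
= 171/239 = 71.55%

71.55%


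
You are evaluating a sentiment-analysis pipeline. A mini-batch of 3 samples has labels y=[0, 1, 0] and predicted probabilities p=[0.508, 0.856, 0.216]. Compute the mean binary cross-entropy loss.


L[0] = -ln(1-0.508) = -ln(0.492) = 0.7093
L[1] = -ln(0.856) = 0.1555
L[2] = -ln(1-0.216) = -ln(0.784) = 0.2433
mean = (0.7093 + 0.1555 + 0.2433)/3 = 0.3694

0.3694


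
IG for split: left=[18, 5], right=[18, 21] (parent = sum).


Parent = [36, 26], H_parent = 0.9812
H_left = 0.7554 (n=23), H_right = 0.9957 (n=39)
H_children = (23/62)·0.7554 + (39/62)·0.9957 = 0.9066
IG = 0.9812 - 0.9066 = 0.0746

0.0746


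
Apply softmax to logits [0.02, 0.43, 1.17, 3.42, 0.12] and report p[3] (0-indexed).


Exponentials: e^0.02=1.0202, e^0.43=1.5373, e^1.17=3.222, e^3.42=30.5694, e^0.12=1.1275
Sum = 37.4764
Softmax = [0.0272, 0.041, 0.086, 0.8157, 0.0301]
p[3] = 30.5694/37.4764 = 0.8157

0.8157


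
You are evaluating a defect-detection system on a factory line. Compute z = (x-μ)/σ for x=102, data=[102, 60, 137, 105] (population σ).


μ = 101, σ = 27.3587
z = (102 - 101)/27.3587 = 0.0366

0.0366


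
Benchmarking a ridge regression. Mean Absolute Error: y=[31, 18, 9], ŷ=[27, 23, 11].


Absolute errors: |31-27|=4, |18-23|=5, |9-11|=2
Sum = 11
MAE = 11/3 = 11/3

11/3


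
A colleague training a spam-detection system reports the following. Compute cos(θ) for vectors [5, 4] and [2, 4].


A·B = 5·2 + 4·4 = 26
‖A‖ = √41 = 6.4031, ‖B‖ = √20 = 4.4721
cos = 26/(√41·√20) = 26/√820 = 0.908

0.908


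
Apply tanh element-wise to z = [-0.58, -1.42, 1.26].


tanh(-0.58) = -0.5227
tanh(-1.42) = -0.8896
tanh(1.26) = 0.8511
result = [-0.5227, -0.8896, 0.8511]

[-0.5227, -0.8896, 0.8511]


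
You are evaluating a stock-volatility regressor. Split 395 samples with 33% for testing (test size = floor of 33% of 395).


Test = ⌊395·33/100⌋ = 130
Train = 395 - 130 = 265

Train: 265, Test: 130


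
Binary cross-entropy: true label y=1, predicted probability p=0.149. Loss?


BCE = -[y·ln(p) + (1-y)·ln(1-p)]
= -1·ln(0.149) - 0
= -ln(0.149) = 1.9038

1.9038


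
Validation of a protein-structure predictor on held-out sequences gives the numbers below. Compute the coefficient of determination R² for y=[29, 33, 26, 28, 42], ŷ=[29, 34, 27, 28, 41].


ȳ = 31.6
SS_res = Σ(y-ŷ)² = 3
SS_tot = Σ(y-ȳ)² = 161.2
R² = 1 - SS_res/SS_tot = 1 - 0.0186 = 0.9814

0.9814


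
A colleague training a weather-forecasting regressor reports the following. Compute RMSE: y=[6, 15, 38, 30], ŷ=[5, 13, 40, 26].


MSE = 25/4 = 6.25
RMSE = √(25/4) = 2.5

2.5


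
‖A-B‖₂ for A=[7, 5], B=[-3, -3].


d = √((7+ 3)² + (5+ 3)²)
  = √(100 + 64)
  = √164 = 12.8062

12.8062


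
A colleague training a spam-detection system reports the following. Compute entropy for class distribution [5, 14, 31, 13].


Probabilities: [5/63, 14/63, 31/63, 13/63] ≈ [0.0794, 0.2222, 0.4921, 0.2063]
H = -((5/63)·log₂(5/63) + (14/63)·log₂(14/63) + (31/63)·log₂(31/63) + (13/63)·log₂(13/63))
  = 1.7456 bits

1.7456 bits


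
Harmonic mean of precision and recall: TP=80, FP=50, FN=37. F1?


Precision = 80/130 = 0.6154
Recall = 80/117 = 0.6838
F1 = 2·P·R/(P+R) = 2·TP/(2·TP+FP+FN) = 160/(160+50+37) = 160/247 = 0.6478

0.6478


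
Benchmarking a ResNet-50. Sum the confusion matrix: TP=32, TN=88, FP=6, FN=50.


Total = TP + TN + FP + FN
= 32 + 88 + 6 + 50
= 176
(Predicted positive: 38, predicted negative: 138)

176


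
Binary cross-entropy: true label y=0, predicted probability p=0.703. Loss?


BCE = -[y·ln(p) + (1-y)·ln(1-p)]
= -0 - 1·ln(1-0.703)
= -ln(0.297) = 1.214

1.214


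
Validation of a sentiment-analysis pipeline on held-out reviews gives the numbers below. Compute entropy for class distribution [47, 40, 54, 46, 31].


Probabilities: [47/218, 40/218, 54/218, 46/218, 31/218] ≈ [0.2156, 0.1835, 0.2477, 0.211, 0.1422]
H = -((47/218)·log₂(47/218) + (40/218)·log₂(40/218) + (54/218)·log₂(54/218) + (46/218)·log₂(46/218) + (31/218)·log₂(31/218))
  = 2.2986 bits

2.2986 bits


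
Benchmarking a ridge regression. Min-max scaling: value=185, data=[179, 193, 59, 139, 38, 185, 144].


min=38, max=193
(185-38)/(193-38) = 147/155 = 0.9484

0.9484


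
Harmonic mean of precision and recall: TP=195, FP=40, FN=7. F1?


Precision = 195/235 = 0.8298
Recall = 195/202 = 0.9653
F1 = 2·P·R/(P+R) = 2·TP/(2·TP+FP+FN) = 390/(390+40+7) = 390/437 = 0.8924

0.8924


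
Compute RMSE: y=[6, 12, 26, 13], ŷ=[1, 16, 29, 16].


MSE = 59/4 = 14.75
RMSE = √(59/4) = 3.8406

3.8406


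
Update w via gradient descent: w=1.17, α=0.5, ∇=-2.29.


w_new = w - α·∇
= 1.17 - 0.5·-2.29
= 1.17 + 1.145
= 2.315

2.315


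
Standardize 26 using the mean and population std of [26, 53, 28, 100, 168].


μ = 75, σ = 53.606
z = (26 - 75)/53.606 = -0.9141

-0.9141


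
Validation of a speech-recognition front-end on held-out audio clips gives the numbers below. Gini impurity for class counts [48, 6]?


Probabilities: [48/54, 6/54] ≈ [0.8889, 0.1111]
Σpᵢ² = (2304 + 36)/54² = 2340/2916
Gini = 1 - Σpᵢ² = 1 - 2340/2916 = 0.1975

0.1975


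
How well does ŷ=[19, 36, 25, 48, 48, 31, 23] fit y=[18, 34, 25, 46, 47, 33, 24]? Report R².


ȳ = 32.4286
SS_res = Σ(y-ŷ)² = 15
SS_tot = Σ(y-ȳ)² = 733.71
R² = 1 - SS_res/SS_tot = 1 - 0.0204 = 0.9796

0.9796


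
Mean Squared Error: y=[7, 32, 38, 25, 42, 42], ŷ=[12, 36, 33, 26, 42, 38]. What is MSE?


Squared errors: (7-12)²=25, (32-36)²=16, (38-33)²=25, (25-26)²=1, (42-42)²=0, (42-38)²=16
Sum = 83
MSE = 83/6 = 83/6

83/6


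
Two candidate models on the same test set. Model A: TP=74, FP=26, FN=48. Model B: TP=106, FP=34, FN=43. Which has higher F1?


Model A: P=74/100=0.74, R=74/122=0.6066, F1=2PR/(P+R)=2TP/(2TP+FP+FN)=148/222=0.6667
Model B: P=106/140=0.7571, R=106/149=0.7114, F1=2PR/(P+R)=2TP/(2TP+FP+FN)=212/289=0.7336
0.6667 < 0.7336 → Model B

Model B


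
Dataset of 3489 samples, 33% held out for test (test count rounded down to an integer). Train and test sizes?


Test = ⌊3489·33/100⌋ = 1151
Train = 3489 - 1151 = 2338

Train: 2338, Test: 1151


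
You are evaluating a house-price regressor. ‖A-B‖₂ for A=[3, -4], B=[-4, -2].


d = √((3+ 4)² + (-4+ 2)²)
  = √(49 + 4)
  = √53 = 7.2801

7.2801


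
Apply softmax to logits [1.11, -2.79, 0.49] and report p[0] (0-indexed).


Exponentials: e^1.11=3.0344, e^-2.79=0.0614, e^0.49=1.6323
Sum = 4.7281
Softmax = [0.6418, 0.013, 0.3452]
p[0] = 3.0344/4.7281 = 0.6418

0.6418


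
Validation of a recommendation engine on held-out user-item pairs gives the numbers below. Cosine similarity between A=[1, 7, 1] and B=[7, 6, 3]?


A·B = 1·7 + 7·6 + 1·3 = 52
‖A‖ = √51 = 7.1414, ‖B‖ = √94 = 9.6954
cos = 52/(√51·√94) = 52/√4794 = 0.751

0.751


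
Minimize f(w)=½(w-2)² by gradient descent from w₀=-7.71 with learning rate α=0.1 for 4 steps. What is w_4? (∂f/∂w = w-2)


step 1: grad = -7.71-2 = -9.71; w = -7.71 - 0.1·(-9.71) = -6.739
step 2: grad = -6.739-2 = -8.739; w = -6.739 - 0.1·(-8.739) = -5.8651
step 3: grad = -5.8651-2 = -7.8651; w = -5.8651 - 0.1·(-7.8651) = -5.07859
step 4: grad = -5.07859-2 = -7.07859; w = -5.07859 - 0.1·(-7.07859) = -4.370731

-4.370731


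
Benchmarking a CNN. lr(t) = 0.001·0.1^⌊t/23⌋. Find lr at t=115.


n_drops = ⌊115/23⌋ = 5
lr = 0.001·0.1^5 = 0.001·0.00001 = 0.00000001

0.00000001


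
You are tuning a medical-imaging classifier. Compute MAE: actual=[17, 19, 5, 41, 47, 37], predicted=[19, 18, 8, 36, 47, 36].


Absolute errors: |17-19|=2, |19-18|=1, |5-8|=3, |41-36|=5, |47-47|=0, |37-36|=1
Sum = 12
MAE = 12/6 = 2

2


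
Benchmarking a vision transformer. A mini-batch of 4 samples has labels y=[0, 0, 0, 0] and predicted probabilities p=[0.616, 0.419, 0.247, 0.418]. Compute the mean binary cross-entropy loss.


L[0] = -ln(1-0.616) = -ln(0.384) = 0.9571
L[1] = -ln(1-0.419) = -ln(0.581) = 0.543
L[2] = -ln(1-0.247) = -ln(0.753) = 0.2837
L[3] = -ln(1-0.418) = -ln(0.582) = 0.5413
mean = (0.9571 + 0.543 + 0.2837 + 0.5413)/4 = 0.5813

0.5813


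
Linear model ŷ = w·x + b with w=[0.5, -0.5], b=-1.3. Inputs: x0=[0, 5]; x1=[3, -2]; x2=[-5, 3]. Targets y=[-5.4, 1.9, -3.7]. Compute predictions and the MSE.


ŷ0 = (0.5)·(0) + (-0.5)·(5) - 1.3 = -3.8
ŷ1 = (0.5)·(3) + (-0.5)·(-2) - 1.3 = 1.2
ŷ2 = (0.5)·(-5) + (-0.5)·(3) - 1.3 = -5.3
errors² = [2.56, 0.49, 2.56]
MSE = 5.6100/3 = 1.87

1.87


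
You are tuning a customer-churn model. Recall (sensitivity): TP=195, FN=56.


Recall = TP/(TP+FN)
= 195/(195+56)
= 195/251 = 77.69%

77.69%


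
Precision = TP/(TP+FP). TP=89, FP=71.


Precision = TP/(TP+FP)
= 89/(89+71)
= 89/160 = 55.62%

55.62%


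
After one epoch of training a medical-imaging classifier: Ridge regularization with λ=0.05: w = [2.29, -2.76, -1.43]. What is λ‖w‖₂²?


‖w‖₂² = (2.29)² + (-2.76)² + (-1.43)²
     = 5.2441 + 7.6176 + 2.0449
     = 14.9066
λ·‖w‖₂² = 0.05·14.9066 = 0.74533

0.74533


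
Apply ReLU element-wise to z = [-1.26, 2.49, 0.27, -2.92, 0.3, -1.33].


ReLU(-1.26) = max(0, -1.26) = 0.0
ReLU(2.49) = max(0, 2.49) = 2.49
ReLU(0.27) = max(0, 0.27) = 0.27
ReLU(-2.92) = max(0, -2.92) = 0.0
ReLU(0.3) = max(0, 0.3) = 0.3
ReLU(-1.33) = max(0, -1.33) = 0.0
result = [0.0, 2.49, 0.27, 0.0, 0.3, 0.0]

[0.0, 2.49, 0.27, 0.0, 0.3, 0.0]


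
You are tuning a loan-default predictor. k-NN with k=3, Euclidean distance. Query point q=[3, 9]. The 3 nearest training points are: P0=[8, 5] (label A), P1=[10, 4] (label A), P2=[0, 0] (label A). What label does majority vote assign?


d(q,P0) = 6.4031  (label A)
d(q,P1) = 8.6023  (label A)
d(q,P2) = 9.4868  (label A)
Votes: A=3, B=0
Majority → A

A


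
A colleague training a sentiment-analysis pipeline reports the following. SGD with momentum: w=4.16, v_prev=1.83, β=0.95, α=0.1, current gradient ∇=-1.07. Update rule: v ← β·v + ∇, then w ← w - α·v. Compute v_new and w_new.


v_new = 0.95·1.83 - 1.07 = 1.7385 - 1.07 = 0.6685
w_new = 4.16 - 0.1·0.6685 = 4.16 - 0.06685 = 4.09315

v_new=0.6685, w_new=4.09315


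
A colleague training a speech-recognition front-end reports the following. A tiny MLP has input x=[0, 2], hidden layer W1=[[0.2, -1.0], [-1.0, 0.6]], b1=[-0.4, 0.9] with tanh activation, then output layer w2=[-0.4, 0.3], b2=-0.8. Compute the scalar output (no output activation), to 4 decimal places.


z1[0] = (0.2)·(0) + (-1.0)·(2) - 0.4 = -2.4
z1[1] = (-1.0)·(0) + (0.6)·(2) + 0.9 = 2.1
h = tanh(z1) = [-0.9837, 0.9705]
output = (-0.4)·(-0.9837) + (0.3)·(0.9705) - 0.8 = -0.1154

-0.1154


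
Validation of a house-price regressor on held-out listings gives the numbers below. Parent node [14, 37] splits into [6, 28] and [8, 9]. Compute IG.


Parent = [14, 37], H_parent = 0.8479
H_left = 0.6723 (n=34), H_right = 0.9975 (n=17)
H_children = (34/51)·0.6723 + (17/51)·0.9975 = 0.7807
IG = 0.8479 - 0.7807 = 0.0672

0.0672


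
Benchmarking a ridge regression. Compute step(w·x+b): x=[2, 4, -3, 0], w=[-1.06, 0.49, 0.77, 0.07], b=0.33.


z = (2)·(-1.06) + (4)·(0.49) + (-3)·(0.77) + (0)·(0.07) + 0.33
  = -2.14
step(z) = 0 (z<0)

0


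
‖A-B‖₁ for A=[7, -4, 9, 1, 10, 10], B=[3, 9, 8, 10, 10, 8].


d = |7-3| + |-4-9| + |9-8| + |1-10| + |10-10| + |10-8|
  = 4 + 13 + 1 + 9 + 0 + 2
  = 29

29


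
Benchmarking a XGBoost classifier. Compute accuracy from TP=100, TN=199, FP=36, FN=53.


Accuracy = (TP+TN)/(TP+TN+FP+FN)
= (100+199)/(388)
= 299/388 = 77.06%

77.06%


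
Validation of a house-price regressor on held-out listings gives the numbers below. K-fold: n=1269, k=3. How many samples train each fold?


Fold size = 1269/3 = 423
Training per fold = 1269 - 423 = 846

846


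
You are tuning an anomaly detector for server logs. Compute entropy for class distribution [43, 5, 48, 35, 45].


Probabilities: [43/176, 5/176, 48/176, 35/176, 45/176] ≈ [0.2443, 0.0284, 0.2727, 0.1989, 0.2557]
H = -((43/176)·log₂(43/176) + (5/176)·log₂(5/176) + (48/176)·log₂(48/176) + (35/176)·log₂(35/176) + (45/176)·log₂(45/176))
  = 2.1204 bits

2.1204 bits
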